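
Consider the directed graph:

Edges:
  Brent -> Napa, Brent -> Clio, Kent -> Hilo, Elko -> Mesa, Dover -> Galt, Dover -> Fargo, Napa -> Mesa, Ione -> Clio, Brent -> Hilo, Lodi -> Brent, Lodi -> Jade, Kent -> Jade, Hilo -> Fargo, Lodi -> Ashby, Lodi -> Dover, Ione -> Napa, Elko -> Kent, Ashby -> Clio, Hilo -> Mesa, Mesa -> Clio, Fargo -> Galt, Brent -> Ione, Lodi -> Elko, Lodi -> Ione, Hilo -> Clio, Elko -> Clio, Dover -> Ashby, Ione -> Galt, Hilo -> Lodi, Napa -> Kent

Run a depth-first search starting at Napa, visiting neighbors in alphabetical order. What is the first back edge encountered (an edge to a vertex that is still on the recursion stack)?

DFS from Napa (visiting neighbors in alphabetical order); mark gray on enter, black on exit:
Napa gray
  Kent gray
    Hilo gray
      Clio gray
      Clio black
      Fargo gray
        Galt gray
        Galt black
      Fargo black
      Lodi gray
        Ashby gray
          Ashby→Clio: Clio black — skip
        Ashby black
        Brent gray
          Brent→Clio: Clio black — skip
          Brent→Hilo: Hilo is gray → back edge
First back edge: Brent → Hilo.

Brent→Hilo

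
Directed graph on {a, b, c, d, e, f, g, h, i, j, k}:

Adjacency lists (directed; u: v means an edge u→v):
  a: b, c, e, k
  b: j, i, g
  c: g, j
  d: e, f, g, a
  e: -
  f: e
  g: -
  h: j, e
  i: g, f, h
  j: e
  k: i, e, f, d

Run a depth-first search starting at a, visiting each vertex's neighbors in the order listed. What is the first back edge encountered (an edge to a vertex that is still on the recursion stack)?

DFS from a (visiting each vertex's neighbors in the order listed); mark gray on enter, black on exit:
a gray
  b gray
    j gray
      e gray
      e black
    j black
    i gray
      g gray
      g black
      f gray
        f→e: e black — skip
      f black
      h gray
        h→j: j black — skip
        h→e: e black — skip
      h black
    i black
    b→g: g black — skip
  b black
  c gray
    c→g: g black — skip
    c→j: j black — skip
  c black
  a→e: e black — skip
  k gray
    k→i: i black — skip
    k→e: e black — skip
    k→f: f black — skip
    d gray
      d→e: e black — skip
      d→f: f black — skip
      d→g: g black — skip
      d→a: a is gray → back edge
First back edge: d → a.

d→a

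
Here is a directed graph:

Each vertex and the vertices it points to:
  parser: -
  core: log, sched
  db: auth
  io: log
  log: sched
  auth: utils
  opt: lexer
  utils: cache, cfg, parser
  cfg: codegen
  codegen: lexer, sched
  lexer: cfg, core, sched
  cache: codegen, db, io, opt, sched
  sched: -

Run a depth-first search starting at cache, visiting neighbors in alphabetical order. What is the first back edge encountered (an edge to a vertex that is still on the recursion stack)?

DFS from cache (visiting neighbors in alphabetical order); mark gray on enter, black on exit:
cache gray
  codegen gray
    lexer gray
      cfg gray
        cfg→codegen: codegen is gray → back edge
First back edge: cfg → codegen.

cfg->codegen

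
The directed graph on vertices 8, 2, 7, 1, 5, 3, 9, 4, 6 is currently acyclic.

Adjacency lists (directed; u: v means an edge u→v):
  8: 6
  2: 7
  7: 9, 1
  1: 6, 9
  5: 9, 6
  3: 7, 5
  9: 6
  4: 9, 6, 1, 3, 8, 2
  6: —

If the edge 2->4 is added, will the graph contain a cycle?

Adding 2→4 creates a cycle iff 4 can already reach 2.
Path from 4: 4 → 2.
So 4 → … → 2 → 4 is a cycle.

Yes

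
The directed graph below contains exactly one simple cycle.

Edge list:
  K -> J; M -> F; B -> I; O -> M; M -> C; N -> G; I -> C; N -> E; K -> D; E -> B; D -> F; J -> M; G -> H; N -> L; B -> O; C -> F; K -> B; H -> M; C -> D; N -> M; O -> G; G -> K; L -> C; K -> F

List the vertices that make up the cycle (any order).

B, G, K, O

DFS with gray/black marking from G:
G gray
  K gray
    D gray
      F gray
      F black
    D black
    B gray
      I gray
        C gray
          C→D: D black — skip
          C→F: F black — skip
        C black
      I black
      O gray
        O→G: G is gray → back edge
Back edge closes the cycle G → K → B → O → G; its vertices are {B, G, K, O}.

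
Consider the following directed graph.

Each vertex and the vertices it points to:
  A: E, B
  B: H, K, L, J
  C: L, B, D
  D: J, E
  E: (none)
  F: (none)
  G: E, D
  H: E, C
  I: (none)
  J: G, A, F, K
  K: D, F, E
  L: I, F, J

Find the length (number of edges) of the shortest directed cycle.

For each vertex v, BFS finds the shortest path from v back to v.
The shortest such closed walk is H → C → B → H, length 3.

3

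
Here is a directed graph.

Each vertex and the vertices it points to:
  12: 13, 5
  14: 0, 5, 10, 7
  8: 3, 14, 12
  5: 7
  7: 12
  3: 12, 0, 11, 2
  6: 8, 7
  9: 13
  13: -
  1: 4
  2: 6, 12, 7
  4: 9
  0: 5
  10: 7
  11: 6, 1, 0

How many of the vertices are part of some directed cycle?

8

A vertex is on a directed cycle iff it belongs to a strongly connected component of size ≥ 2 (or has a self-loop).
The vertices on cycles are {2, 3, 5, 6, 7, 8, 11, 12} — 8 in total.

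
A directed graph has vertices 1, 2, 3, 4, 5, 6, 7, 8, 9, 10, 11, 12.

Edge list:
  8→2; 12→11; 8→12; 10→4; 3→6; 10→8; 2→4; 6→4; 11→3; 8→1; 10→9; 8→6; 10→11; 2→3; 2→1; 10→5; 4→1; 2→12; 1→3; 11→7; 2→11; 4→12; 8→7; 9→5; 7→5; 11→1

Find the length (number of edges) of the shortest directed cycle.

4

For each vertex v, BFS finds the shortest path from v back to v.
The shortest such closed walk is 3 → 6 → 4 → 1 → 3, length 4.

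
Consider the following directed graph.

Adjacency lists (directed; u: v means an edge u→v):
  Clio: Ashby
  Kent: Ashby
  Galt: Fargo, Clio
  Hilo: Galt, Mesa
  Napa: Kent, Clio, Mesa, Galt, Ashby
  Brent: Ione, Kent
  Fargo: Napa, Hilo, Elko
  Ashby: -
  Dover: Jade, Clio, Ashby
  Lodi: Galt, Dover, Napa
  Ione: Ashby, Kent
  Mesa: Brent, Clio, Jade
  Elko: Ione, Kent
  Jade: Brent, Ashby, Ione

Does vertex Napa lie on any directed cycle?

Napa is on a cycle iff Napa can reach itself via ≥1 edge.
Napa → Galt → Fargo → Napa — yes.

Yes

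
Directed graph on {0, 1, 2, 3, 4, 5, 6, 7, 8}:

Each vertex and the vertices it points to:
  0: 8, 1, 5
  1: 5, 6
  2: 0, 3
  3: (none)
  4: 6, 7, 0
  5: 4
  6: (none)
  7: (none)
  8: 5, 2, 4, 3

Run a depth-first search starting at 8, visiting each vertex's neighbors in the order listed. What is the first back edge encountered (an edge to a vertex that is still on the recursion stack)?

0->8

DFS from 8 (visiting each vertex's neighbors in the order listed); mark gray on enter, black on exit:
8 gray
  5 gray
    4 gray
      6 gray
      6 black
      7 gray
      7 black
      0 gray
        0→8: 8 is gray → back edge
First back edge: 0 → 8.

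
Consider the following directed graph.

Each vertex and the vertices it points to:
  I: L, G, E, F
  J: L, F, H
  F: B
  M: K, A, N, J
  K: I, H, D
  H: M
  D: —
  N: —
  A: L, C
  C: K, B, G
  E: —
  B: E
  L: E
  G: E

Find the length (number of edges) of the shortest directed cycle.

For each vertex v, BFS finds the shortest path from v back to v.
The shortest such closed walk is K → H → M → K, length 3.

3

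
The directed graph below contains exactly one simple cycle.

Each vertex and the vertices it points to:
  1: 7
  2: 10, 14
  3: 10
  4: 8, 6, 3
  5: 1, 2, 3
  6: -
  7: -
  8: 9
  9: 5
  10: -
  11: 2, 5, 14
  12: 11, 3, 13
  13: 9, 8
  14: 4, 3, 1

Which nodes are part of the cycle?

2, 4, 5, 8, 9, 14

DFS with gray/black marking from 5:
5 gray
  1 gray
    7 gray
    7 black
  1 black
  2 gray
    10 gray
    10 black
    14 gray
      4 gray
        8 gray
          9 gray
            9→5: 5 is gray → back edge
Back edge closes the cycle 5 → 2 → 14 → 4 → 8 → 9 → 5; its vertices are {2, 4, 5, 8, 9, 14}.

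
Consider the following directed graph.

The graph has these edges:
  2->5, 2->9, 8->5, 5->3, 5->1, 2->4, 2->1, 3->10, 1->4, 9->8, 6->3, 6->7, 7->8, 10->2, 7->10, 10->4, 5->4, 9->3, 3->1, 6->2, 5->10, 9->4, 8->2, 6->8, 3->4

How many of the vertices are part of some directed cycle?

6

A vertex is on a directed cycle iff it belongs to a strongly connected component of size ≥ 2 (or has a self-loop).
The vertices on cycles are {2, 3, 5, 8, 9, 10} — 6 in total.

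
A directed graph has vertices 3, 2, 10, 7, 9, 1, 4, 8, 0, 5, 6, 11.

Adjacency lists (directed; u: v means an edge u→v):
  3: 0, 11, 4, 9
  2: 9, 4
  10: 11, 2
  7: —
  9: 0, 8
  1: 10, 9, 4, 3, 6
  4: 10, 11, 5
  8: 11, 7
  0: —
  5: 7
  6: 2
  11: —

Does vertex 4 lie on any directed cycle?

Yes

4 is on a cycle iff 4 can reach itself via ≥1 edge.
4 → 10 → 2 → 4 — yes.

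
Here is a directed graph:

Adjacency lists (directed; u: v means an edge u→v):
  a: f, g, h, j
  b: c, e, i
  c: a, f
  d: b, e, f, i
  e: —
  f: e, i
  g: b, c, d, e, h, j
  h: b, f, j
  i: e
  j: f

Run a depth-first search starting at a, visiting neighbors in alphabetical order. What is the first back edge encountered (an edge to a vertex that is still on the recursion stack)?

DFS from a (visiting neighbors in alphabetical order); mark gray on enter, black on exit:
a gray
  f gray
    e gray
    e black
    i gray
      i→e: e black — skip
    i black
  f black
  g gray
    b gray
      c gray
        c→a: a is gray → back edge
First back edge: c → a.

c->a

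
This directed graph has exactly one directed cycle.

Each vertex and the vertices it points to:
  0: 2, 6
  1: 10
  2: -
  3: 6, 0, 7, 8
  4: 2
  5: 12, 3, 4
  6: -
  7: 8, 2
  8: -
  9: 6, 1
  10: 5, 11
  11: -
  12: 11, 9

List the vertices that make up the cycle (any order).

1, 5, 9, 10, 12

DFS with gray/black marking from 5:
5 gray
  12 gray
    11 gray
    11 black
    9 gray
      6 gray
      6 black
      1 gray
        10 gray
          10→5: 5 is gray → back edge
Back edge closes the cycle 5 → 12 → 9 → 1 → 10 → 5; its vertices are {1, 5, 9, 10, 12}.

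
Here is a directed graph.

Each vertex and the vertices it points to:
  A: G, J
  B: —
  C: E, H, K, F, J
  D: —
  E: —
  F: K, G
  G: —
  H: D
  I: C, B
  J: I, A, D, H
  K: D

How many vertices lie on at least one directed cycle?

4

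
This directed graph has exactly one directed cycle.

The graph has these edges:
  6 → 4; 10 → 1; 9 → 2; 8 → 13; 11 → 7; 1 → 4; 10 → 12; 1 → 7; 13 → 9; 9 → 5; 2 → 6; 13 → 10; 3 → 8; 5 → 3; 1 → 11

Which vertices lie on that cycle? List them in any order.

3, 5, 8, 9, 13

DFS with gray/black marking from 13:
13 gray
  9 gray
    5 gray
      3 gray
        8 gray
          8→13: 13 is gray → back edge
Back edge closes the cycle 13 → 9 → 5 → 3 → 8 → 13; its vertices are {3, 5, 8, 9, 13}.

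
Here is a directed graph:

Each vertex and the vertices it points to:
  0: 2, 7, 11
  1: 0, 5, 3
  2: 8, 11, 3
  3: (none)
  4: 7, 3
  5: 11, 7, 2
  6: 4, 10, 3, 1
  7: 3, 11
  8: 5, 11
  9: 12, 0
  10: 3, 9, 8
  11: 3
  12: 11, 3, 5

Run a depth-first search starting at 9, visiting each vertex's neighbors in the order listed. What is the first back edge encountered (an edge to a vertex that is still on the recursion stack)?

8->5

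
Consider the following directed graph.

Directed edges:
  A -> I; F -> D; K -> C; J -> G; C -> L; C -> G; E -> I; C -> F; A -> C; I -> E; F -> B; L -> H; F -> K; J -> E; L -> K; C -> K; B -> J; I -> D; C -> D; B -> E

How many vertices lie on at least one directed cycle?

A vertex is on a directed cycle iff it belongs to a strongly connected component of size ≥ 2 (or has a self-loop).
The vertices on cycles are {C, E, F, I, K, L} — 6 in total.

6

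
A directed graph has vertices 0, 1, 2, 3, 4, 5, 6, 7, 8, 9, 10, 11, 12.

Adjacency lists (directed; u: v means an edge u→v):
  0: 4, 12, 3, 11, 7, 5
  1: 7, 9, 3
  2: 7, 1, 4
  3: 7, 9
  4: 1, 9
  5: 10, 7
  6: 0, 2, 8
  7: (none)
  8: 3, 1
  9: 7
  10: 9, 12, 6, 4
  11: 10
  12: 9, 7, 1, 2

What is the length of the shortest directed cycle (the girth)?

For each vertex v, BFS finds the shortest path from v back to v.
The shortest such closed walk is 10 → 6 → 0 → 11 → 10, length 4.

4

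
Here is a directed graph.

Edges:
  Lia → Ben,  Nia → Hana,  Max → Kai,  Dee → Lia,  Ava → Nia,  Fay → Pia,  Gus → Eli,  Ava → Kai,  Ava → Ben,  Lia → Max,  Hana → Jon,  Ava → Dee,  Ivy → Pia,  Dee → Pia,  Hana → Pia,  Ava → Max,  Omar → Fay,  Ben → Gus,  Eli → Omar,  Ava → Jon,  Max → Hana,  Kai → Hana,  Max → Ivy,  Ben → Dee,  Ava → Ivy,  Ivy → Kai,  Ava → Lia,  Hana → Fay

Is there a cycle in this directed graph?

DFS with white/gray/black marking, starting from Ava:
Ava gray
  Ben gray
    Gus gray
      Eli gray
        Omar gray
          Fay gray
            Pia gray
            Pia black
          Fay black
        Omar black
      Eli black
    Gus black
    Dee gray
      Lia gray
        Max gray
          Ivy gray
            Kai gray
              Hana gray
                Hana→Pia: Pia black — skip
                Jon gray
                Jon black
                Hana→Fay: Fay black — skip
              Hana black
            Kai black
            Ivy→Pia: Pia black — skip
          Ivy black
          Max→Hana: Hana black — skip
          Max→Kai: Kai black — skip
        Max black
        Lia→Ben: Ben is gray → back edge
Back edge found, so a cycle exists: Ben → Dee → Lia → Ben.

Yes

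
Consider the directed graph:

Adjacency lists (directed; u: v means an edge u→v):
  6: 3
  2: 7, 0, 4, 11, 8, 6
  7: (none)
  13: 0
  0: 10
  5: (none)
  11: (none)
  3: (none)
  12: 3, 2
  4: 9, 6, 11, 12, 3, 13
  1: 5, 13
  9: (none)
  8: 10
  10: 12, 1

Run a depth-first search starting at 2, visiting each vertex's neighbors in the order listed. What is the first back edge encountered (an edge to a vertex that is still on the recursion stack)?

DFS from 2 (visiting each vertex's neighbors in the order listed); mark gray on enter, black on exit:
2 gray
  7 gray
  7 black
  0 gray
    10 gray
      12 gray
        3 gray
        3 black
        12→2: 2 is gray → back edge
First back edge: 12 → 2.

12->2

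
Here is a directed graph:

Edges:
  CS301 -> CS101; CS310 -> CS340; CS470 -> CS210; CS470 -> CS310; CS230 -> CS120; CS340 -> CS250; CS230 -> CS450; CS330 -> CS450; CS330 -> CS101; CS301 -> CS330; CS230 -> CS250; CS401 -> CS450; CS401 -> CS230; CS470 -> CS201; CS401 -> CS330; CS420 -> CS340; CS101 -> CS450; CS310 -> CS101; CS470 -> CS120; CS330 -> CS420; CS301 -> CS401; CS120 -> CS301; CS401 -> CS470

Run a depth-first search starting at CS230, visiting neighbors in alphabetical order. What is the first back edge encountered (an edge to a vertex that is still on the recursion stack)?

CS401->CS230

DFS from CS230 (visiting neighbors in alphabetical order); mark gray on enter, black on exit:
CS230 gray
  CS120 gray
    CS301 gray
      CS101 gray
        CS450 gray
        CS450 black
      CS101 black
      CS330 gray
        CS330→CS101: CS101 black — skip
        CS420 gray
          CS340 gray
            CS250 gray
            CS250 black
          CS340 black
        CS420 black
        CS330→CS450: CS450 black — skip
      CS330 black
      CS401 gray
        CS401→CS230: CS230 is gray → back edge
First back edge: CS401 → CS230.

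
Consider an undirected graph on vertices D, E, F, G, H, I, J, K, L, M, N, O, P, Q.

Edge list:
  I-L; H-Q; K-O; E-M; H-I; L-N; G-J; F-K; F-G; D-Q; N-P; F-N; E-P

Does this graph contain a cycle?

No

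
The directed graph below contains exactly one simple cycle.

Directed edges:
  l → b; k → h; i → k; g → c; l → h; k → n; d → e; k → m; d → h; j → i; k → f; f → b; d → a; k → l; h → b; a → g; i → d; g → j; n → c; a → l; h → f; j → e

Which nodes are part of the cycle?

a, d, g, i, j

DFS with gray/black marking from i:
i gray
  k gray
    m gray
    m black
    h gray
      f gray
        b gray
        b black
      f black
      h→b: b black — skip
    h black
    k→f: f black — skip
    l gray
      l→b: b black — skip
      l→h: h black — skip
    l black
    n gray
      c gray
      c black
    n black
  k black
  d gray
    a gray
      g gray
        g→c: c black — skip
        j gray
          e gray
          e black
          j→i: i is gray → back edge
Back edge closes the cycle i → d → a → g → j → i; its vertices are {a, d, g, i, j}.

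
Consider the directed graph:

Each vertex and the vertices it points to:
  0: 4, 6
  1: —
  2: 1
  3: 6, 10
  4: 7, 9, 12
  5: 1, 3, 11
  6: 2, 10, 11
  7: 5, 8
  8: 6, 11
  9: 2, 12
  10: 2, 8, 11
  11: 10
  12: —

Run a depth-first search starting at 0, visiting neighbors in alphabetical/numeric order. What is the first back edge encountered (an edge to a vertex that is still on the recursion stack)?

DFS from 0 (visiting neighbors in alphabetical/numeric order); mark gray on enter, black on exit:
0 gray
  4 gray
    7 gray
      5 gray
        1 gray
        1 black
        3 gray
          6 gray
            2 gray
              2→1: 1 black — skip
            2 black
            10 gray
              10→2: 2 black — skip
              8 gray
                8→6: 6 is gray → back edge
First back edge: 8 → 6.

8→6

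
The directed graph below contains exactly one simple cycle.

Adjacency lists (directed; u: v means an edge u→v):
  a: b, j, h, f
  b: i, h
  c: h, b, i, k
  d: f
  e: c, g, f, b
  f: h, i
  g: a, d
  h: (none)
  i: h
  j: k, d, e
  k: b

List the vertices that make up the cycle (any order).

a, e, g, j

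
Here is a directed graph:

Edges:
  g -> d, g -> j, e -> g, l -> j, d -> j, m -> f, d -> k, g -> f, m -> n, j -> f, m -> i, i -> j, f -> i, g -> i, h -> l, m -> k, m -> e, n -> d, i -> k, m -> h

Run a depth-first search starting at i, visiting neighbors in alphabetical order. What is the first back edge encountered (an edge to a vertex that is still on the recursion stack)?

f→i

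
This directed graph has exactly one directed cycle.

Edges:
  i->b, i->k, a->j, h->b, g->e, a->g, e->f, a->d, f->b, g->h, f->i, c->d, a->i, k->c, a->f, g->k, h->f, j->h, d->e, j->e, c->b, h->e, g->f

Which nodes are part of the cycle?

DFS with gray/black marking from i:
i gray
  b gray
  b black
  k gray
    c gray
      d gray
        e gray
          f gray
            f→b: b black — skip
            f→i: i is gray → back edge
Back edge closes the cycle i → k → c → d → e → f → i; its vertices are {c, d, e, f, i, k}.

c, d, e, f, i, k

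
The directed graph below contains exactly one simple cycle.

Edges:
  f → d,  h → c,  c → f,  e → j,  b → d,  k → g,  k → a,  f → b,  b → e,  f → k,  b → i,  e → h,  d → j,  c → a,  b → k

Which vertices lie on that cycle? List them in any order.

DFS with gray/black marking from f:
f gray
  d gray
    j gray
    j black
  d black
  b gray
    e gray
      e→j: j black — skip
      h gray
        c gray
          c→f: f is gray → back edge
Back edge closes the cycle f → b → e → h → c → f; its vertices are {b, c, e, f, h}.

b, c, e, f, h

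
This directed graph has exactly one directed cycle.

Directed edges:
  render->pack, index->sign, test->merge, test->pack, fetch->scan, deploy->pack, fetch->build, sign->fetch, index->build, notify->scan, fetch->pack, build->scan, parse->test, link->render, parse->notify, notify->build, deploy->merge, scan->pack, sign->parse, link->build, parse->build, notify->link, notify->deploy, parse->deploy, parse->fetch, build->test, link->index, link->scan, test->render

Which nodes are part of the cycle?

DFS with gray/black marking from notify:
notify gray
  deploy gray
    merge gray
    merge black
    pack gray
    pack black
  deploy black
  scan gray
    scan→pack: pack black — skip
  scan black
  link gray
    index gray
      build gray
        build→scan: scan black — skip
        test gray
          test→pack: pack black — skip
          render gray
            render→pack: pack black — skip
          render black
          test→merge: merge black — skip
        test black
      build black
      sign gray
        fetch gray
          fetch→pack: pack black — skip
          fetch→scan: scan black — skip
          fetch→build: build black — skip
        fetch black
        parse gray
          parse→fetch: fetch black — skip
          parse→notify: notify is gray → back edge
Back edge closes the cycle notify → link → index → sign → parse → notify; its vertices are {link, sign, index, parse, notify}.

link, sign, index, parse, notify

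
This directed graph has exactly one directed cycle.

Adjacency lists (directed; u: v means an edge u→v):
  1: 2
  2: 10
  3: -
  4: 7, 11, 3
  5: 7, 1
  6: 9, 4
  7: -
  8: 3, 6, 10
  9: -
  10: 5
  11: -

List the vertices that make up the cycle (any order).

1, 2, 5, 10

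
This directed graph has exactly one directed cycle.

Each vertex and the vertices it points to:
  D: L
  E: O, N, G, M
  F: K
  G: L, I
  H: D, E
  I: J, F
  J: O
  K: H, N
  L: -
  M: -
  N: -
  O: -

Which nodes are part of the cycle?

DFS with gray/black marking from I:
I gray
  J gray
    O gray
    O black
  J black
  F gray
    K gray
      H gray
        D gray
          L gray
          L black
        D black
        E gray
          E→O: O black — skip
          N gray
          N black
          G gray
            G→L: L black — skip
            G→I: I is gray → back edge
Back edge closes the cycle I → F → K → H → E → G → I; its vertices are {E, F, G, H, I, K}.

E, F, G, H, I, K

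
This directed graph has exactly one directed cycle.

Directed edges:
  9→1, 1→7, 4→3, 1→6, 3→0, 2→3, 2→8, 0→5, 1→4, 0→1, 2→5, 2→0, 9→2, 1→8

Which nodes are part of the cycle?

0, 1, 3, 4

DFS with gray/black marking from 1:
1 gray
  4 gray
    3 gray
      0 gray
        5 gray
        5 black
        0→1: 1 is gray → back edge
Back edge closes the cycle 1 → 4 → 3 → 0 → 1; its vertices are {0, 1, 3, 4}.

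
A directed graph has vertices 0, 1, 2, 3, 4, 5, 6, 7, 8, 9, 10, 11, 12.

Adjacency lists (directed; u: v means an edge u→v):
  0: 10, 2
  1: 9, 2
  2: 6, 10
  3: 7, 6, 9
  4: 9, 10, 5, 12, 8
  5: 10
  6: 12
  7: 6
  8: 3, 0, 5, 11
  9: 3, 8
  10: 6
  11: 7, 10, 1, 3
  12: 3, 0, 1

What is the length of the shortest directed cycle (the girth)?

2

For each vertex v, BFS finds the shortest path from v back to v.
The shortest such closed walk is 3 → 9 → 3, length 2.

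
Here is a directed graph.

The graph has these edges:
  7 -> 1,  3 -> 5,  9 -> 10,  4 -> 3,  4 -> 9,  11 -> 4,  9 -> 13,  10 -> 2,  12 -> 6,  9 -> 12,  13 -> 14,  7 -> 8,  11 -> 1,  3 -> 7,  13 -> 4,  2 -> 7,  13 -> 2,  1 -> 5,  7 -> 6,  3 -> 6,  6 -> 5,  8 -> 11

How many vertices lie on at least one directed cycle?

9

A vertex is on a directed cycle iff it belongs to a strongly connected component of size ≥ 2 (or has a self-loop).
The vertices on cycles are {2, 3, 4, 7, 8, 9, 10, 11, 13} — 9 in total.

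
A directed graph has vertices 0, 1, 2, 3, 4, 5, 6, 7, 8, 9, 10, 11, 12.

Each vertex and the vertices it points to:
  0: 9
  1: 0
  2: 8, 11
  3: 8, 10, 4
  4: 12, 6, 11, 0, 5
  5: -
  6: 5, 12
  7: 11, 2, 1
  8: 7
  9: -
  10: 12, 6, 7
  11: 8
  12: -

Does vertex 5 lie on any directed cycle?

No

5 lies on a cycle iff there is a path from 5 back to itself.
Exploring from 5, it never reaches itself; equivalently, its strongly connected component is a singleton.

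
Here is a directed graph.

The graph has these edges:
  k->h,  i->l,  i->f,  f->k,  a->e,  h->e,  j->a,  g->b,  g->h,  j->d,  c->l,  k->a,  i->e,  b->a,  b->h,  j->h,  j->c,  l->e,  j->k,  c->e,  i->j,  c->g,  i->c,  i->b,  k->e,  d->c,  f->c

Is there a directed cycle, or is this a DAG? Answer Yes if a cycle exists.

No

DFS with white/gray/black marking, starting from j:
j gray
  k gray
    h gray
      e gray
      e black
    h black
    k→e: e black — skip
    a gray
      a→e: e black — skip
    a black
  k black
  c gray
    c→e: e black — skip
    l gray
      l→e: e black — skip
    l black
    g gray
      g→h: h black — skip
      b gray
        b→a: a black — skip
        b→h: h black — skip
      b black
    g black
  c black
  j→a: a black — skip
  d gray
    d→c: c black — skip
  d black
  j→h: h black — skip
j black
f gray
  f→c: c black — skip
  f→k: k black — skip
f black
i gray
  i→c: c black — skip
  i→l: l black — skip
  i→j: j black — skip
  i→f: f black — skip
  i→e: e black — skip
  i→b: b black — skip
i black
Every edge goes to a white or black vertex — no back edge, so the graph is acyclic.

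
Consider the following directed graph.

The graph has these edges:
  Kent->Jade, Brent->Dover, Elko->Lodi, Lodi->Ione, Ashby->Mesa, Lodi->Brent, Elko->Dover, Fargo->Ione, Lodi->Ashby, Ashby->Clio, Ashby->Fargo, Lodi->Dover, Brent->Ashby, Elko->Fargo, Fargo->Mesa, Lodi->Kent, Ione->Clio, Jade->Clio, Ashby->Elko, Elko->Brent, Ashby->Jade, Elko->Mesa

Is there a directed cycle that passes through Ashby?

Yes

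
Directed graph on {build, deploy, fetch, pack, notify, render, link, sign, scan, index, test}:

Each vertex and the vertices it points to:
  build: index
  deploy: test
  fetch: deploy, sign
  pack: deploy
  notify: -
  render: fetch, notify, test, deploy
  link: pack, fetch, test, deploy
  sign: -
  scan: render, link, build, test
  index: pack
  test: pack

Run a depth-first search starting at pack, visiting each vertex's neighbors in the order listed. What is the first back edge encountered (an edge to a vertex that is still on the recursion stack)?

test->pack

DFS from pack (visiting each vertex's neighbors in the order listed); mark gray on enter, black on exit:
pack gray
  deploy gray
    test gray
      test→pack: pack is gray → back edge
First back edge: test → pack.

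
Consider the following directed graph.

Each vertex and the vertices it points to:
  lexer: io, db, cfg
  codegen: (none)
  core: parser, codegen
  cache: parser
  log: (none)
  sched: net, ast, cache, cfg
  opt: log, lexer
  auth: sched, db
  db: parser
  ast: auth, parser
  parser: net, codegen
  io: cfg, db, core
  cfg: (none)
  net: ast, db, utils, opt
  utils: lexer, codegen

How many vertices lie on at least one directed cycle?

A vertex is on a directed cycle iff it belongs to a strongly connected component of size ≥ 2 (or has a self-loop).
The vertices on cycles are {db, io, ast, net, opt, auth, core, cache, lexer, sched, utils, parser} — 12 in total.

12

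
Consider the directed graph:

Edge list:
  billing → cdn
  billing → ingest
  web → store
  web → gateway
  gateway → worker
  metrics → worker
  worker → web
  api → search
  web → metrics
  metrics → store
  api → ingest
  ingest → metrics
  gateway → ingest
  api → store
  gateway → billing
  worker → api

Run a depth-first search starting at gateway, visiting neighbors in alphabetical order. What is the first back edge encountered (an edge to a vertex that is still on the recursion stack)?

api→ingest

DFS from gateway (visiting neighbors in alphabetical order); mark gray on enter, black on exit:
gateway gray
  billing gray
    cdn gray
    cdn black
    ingest gray
      metrics gray
        store gray
        store black
        worker gray
          api gray
            api→ingest: ingest is gray → back edge
First back edge: api → ingest.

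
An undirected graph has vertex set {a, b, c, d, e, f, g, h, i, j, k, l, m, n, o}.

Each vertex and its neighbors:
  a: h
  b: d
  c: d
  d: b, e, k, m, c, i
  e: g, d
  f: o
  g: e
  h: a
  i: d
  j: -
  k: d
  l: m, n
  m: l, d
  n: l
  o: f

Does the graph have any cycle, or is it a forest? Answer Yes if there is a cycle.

No

DFS, tracking each vertex's parent; an edge to a visited non-parent vertex closes a cycle.
Start from j:
visit j (parent –)
visit a (parent –)
  visit h (parent a)
    h–a: parent, skip
visit b (parent –)
  visit d (parent b)
    d–b: parent, skip
    visit e (parent d)
      visit g (parent e)
        g–e: parent, skip
      e–d: parent, skip
    visit k (parent d)
      k–d: parent, skip
    visit m (parent d)
      visit l (parent m)
        l–m: parent, skip
        visit n (parent l)
          n–l: parent, skip
      m–d: parent, skip
    visit c (parent d)
      c–d: parent, skip
    visit i (parent d)
      i–d: parent, skip
visit f (parent –)
  visit o (parent f)
    o–f: parent, skip
No non-parent visited neighbor found — the graph is a forest.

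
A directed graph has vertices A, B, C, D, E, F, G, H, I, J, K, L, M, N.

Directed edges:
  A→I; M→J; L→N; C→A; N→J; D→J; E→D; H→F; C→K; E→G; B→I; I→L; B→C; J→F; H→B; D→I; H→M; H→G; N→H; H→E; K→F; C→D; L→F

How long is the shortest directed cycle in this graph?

5

For each vertex v, BFS finds the shortest path from v back to v.
The shortest such closed walk is N → H → B → I → L → N, length 5.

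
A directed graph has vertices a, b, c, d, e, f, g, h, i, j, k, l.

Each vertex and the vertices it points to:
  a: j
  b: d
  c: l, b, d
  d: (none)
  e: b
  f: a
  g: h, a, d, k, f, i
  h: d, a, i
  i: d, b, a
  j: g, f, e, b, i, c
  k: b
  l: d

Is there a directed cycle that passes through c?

c lies on a cycle iff there is a path from c back to itself.
Exploring from c, it never reaches itself; equivalently, its strongly connected component is a singleton.

No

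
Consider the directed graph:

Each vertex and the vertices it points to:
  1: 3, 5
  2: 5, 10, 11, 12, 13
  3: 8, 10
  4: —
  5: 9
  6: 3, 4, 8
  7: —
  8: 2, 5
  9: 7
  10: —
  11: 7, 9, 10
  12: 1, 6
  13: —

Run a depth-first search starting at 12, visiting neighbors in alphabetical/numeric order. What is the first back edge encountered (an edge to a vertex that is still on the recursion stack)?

DFS from 12 (visiting neighbors in alphabetical/numeric order); mark gray on enter, black on exit:
12 gray
  1 gray
    3 gray
      8 gray
        2 gray
          5 gray
            9 gray
              7 gray
              7 black
            9 black
          5 black
          10 gray
          10 black
          11 gray
            11→7: 7 black — skip
            11→9: 9 black — skip
            11→10: 10 black — skip
          11 black
          2→12: 12 is gray → back edge
First back edge: 2 → 12.

2->12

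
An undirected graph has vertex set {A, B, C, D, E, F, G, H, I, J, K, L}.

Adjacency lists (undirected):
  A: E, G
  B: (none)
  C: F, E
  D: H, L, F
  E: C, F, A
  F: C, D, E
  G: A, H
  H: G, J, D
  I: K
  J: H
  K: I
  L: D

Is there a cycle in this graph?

DFS, tracking each vertex's parent; an edge to a visited non-parent vertex closes a cycle.
Start from I:
visit I (parent –)
  visit K (parent I)
    K–I: parent, skip
visit A (parent –)
  visit E (parent A)
    visit C (parent E)
      visit F (parent C)
        F–C: parent, skip
        visit D (parent F)
          visit H (parent D)
            visit G (parent H)
              G–A: A visited and ≠ parent → cycle
Cycle: A – E – C – F – D – H – G – A.

Yes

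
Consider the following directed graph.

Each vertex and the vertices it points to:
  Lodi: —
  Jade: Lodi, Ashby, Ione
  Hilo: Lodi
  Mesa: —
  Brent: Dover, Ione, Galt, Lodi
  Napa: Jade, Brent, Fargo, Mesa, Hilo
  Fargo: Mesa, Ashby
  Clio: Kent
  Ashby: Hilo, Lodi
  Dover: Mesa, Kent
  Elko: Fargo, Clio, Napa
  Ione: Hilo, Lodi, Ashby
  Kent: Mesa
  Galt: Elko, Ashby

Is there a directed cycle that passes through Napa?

Yes

Napa is on a cycle iff Napa can reach itself via ≥1 edge.
Napa → Brent → Galt → Elko → Napa — yes.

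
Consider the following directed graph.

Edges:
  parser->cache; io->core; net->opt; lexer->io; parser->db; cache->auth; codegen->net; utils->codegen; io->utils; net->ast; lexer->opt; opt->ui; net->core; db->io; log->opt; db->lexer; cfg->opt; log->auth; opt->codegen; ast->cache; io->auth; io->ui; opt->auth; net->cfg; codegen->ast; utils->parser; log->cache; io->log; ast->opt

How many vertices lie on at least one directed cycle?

10

A vertex is on a directed cycle iff it belongs to a strongly connected component of size ≥ 2 (or has a self-loop).
The vertices on cycles are {db, io, ast, cfg, net, opt, lexer, utils, parser, codegen} — 10 in total.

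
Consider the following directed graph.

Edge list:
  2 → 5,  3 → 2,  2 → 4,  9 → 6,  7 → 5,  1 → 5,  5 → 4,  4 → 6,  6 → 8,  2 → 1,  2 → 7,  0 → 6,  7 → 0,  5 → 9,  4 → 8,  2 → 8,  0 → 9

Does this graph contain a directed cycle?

DFS with white/gray/black marking, starting from 8:
8 gray
8 black
0 gray
  6 gray
    6→8: 8 black — skip
  6 black
  9 gray
    9→6: 6 black — skip
  9 black
0 black
1 gray
  5 gray
    4 gray
      4→8: 8 black — skip
      4→6: 6 black — skip
    4 black
    5→9: 9 black — skip
  5 black
1 black
2 gray
  2→5: 5 black — skip
  2→8: 8 black — skip
  2→4: 4 black — skip
  2→1: 1 black — skip
  7 gray
    7→5: 5 black — skip
    7→0: 0 black — skip
  7 black
2 black
3 gray
  3→2: 2 black — skip
3 black
Every edge goes to a white or black vertex — no back edge, so the graph is acyclic.

No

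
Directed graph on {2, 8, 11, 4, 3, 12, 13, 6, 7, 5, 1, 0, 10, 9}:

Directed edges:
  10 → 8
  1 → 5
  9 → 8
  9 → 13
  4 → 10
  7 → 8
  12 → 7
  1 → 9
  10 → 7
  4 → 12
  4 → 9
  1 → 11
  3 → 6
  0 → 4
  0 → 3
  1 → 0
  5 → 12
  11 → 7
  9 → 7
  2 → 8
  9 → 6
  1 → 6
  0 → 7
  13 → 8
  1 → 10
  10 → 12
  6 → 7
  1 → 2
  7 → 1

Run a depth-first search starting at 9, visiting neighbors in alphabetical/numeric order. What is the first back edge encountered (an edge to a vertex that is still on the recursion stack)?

DFS from 9 (visiting neighbors in alphabetical/numeric order); mark gray on enter, black on exit:
9 gray
  6 gray
    7 gray
      1 gray
        0 gray
          3 gray
            3→6: 6 is gray → back edge
First back edge: 3 → 6.

3->6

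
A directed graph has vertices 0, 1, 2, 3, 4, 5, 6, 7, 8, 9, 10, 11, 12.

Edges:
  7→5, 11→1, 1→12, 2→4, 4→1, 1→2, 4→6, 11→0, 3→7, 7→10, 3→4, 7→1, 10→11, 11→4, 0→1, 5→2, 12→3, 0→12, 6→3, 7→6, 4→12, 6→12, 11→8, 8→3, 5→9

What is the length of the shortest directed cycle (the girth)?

3

For each vertex v, BFS finds the shortest path from v back to v.
The shortest such closed walk is 7 → 6 → 3 → 7, length 3.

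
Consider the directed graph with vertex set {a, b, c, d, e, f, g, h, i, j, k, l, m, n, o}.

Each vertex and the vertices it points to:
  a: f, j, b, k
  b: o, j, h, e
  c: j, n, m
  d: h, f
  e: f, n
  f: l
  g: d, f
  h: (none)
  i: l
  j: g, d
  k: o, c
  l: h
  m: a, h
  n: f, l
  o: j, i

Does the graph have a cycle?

Yes

DFS with white/gray/black marking, starting from m:
m gray
  a gray
    f gray
      l gray
        h gray
        h black
      l black
    f black
    j gray
      g gray
        d gray
          d→h: h black — skip
          d→f: f black — skip
        d black
        g→f: f black — skip
      g black
      j→d: d black — skip
    j black
    b gray
      o gray
        o→j: j black — skip
        i gray
          i→l: l black — skip
        i black
      o black
      b→j: j black — skip
      b→h: h black — skip
      e gray
        e→f: f black — skip
        n gray
          n→f: f black — skip
          n→l: l black — skip
        n black
      e black
    b black
    k gray
      k→o: o black — skip
      c gray
        c→j: j black — skip
        c→n: n black — skip
        c→m: m is gray → back edge
Back edge found, so a cycle exists: m → a → k → c → m.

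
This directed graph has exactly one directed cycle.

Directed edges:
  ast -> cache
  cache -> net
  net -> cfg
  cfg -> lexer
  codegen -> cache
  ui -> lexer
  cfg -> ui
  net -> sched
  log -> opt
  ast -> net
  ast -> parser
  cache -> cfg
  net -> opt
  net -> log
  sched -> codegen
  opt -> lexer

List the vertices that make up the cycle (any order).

net, cache, sched, codegen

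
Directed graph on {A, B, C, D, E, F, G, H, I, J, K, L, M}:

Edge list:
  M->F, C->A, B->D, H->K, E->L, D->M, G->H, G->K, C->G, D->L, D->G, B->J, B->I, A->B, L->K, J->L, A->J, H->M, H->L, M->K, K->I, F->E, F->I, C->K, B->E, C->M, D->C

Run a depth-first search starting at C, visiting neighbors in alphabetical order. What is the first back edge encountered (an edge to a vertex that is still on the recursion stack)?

DFS from C (visiting neighbors in alphabetical order); mark gray on enter, black on exit:
C gray
  A gray
    B gray
      D gray
        D→C: C is gray → back edge
First back edge: D → C.

D→C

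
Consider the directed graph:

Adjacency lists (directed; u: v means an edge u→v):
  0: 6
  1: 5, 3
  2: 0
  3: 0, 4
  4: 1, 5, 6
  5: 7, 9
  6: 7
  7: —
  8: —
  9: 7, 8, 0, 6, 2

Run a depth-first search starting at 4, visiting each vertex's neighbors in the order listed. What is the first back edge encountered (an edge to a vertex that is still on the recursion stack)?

3->4

DFS from 4 (visiting each vertex's neighbors in the order listed); mark gray on enter, black on exit:
4 gray
  1 gray
    5 gray
      7 gray
      7 black
      9 gray
        9→7: 7 black — skip
        8 gray
        8 black
        0 gray
          6 gray
            6→7: 7 black — skip
          6 black
        0 black
        9→6: 6 black — skip
        2 gray
          2→0: 0 black — skip
        2 black
      9 black
    5 black
    3 gray
      3→0: 0 black — skip
      3→4: 4 is gray → back edge
First back edge: 3 → 4.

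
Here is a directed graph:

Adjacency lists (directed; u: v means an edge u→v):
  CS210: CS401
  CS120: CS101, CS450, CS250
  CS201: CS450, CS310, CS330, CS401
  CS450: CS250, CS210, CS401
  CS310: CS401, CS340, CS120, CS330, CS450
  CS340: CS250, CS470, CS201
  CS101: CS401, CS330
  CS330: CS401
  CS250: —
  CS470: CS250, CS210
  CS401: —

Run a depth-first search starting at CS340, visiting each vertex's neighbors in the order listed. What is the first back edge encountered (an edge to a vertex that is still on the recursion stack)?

DFS from CS340 (visiting each vertex's neighbors in the order listed); mark gray on enter, black on exit:
CS340 gray
  CS250 gray
  CS250 black
  CS470 gray
    CS470→CS250: CS250 black — skip
    CS210 gray
      CS401 gray
      CS401 black
    CS210 black
  CS470 black
  CS201 gray
    CS450 gray
      CS450→CS250: CS250 black — skip
      CS450→CS210: CS210 black — skip
      CS450→CS401: CS401 black — skip
    CS450 black
    CS310 gray
      CS310→CS401: CS401 black — skip
      CS310→CS340: CS340 is gray → back edge
First back edge: CS310 → CS340.

CS310->CS340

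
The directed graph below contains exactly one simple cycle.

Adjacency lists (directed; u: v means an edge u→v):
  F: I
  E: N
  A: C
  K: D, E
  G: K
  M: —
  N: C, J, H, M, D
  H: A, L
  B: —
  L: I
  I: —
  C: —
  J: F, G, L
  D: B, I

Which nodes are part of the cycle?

DFS with gray/black marking from N:
N gray
  C gray
  C black
  J gray
    F gray
      I gray
      I black
    F black
    G gray
      K gray
        D gray
          B gray
          B black
          D→I: I black — skip
        D black
        E gray
          E→N: N is gray → back edge
Back edge closes the cycle N → J → G → K → E → N; its vertices are {E, G, J, K, N}.

E, G, J, K, N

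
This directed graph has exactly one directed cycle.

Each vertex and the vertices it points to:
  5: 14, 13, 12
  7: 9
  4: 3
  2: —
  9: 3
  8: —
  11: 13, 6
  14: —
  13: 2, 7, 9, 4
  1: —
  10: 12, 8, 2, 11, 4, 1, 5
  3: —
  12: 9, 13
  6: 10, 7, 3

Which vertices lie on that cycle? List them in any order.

6, 10, 11

DFS with gray/black marking from 10:
10 gray
  12 gray
    9 gray
      3 gray
      3 black
    9 black
    13 gray
      2 gray
      2 black
      7 gray
        7→9: 9 black — skip
      7 black
      13→9: 9 black — skip
      4 gray
        4→3: 3 black — skip
      4 black
    13 black
  12 black
  8 gray
  8 black
  10→2: 2 black — skip
  11 gray
    11→13: 13 black — skip
    6 gray
      6→10: 10 is gray → back edge
Back edge closes the cycle 10 → 11 → 6 → 10; its vertices are {6, 10, 11}.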